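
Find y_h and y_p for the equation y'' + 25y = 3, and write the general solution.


Homogeneous part: r² + 25 = 0 ⇒ r = ±5i, so y_h = C₁cos(5x) + C₂sin(5x).
Try constant y_p = A; plug in: 25A = 3 ⇒ A = 3/25.
General solution: y = C₁cos(5x) + C₂sin(5x) + 3/25.


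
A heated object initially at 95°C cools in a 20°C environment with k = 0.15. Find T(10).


Newton's law: dT/dt = -k(T - T_a) has solution T(t) = T_a + (T₀ - T_a)e^(-kt).
Plug in T_a = 20, T₀ = 95, k = 0.15, t = 10: T(10) = 20 + (75)e^(-1.50) ≈ 36.7°C.


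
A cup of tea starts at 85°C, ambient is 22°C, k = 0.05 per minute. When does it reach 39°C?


From T(t) = T_a + (T₀ - T_a)e^(-kt), set T(t) = 39:
(39 - 22) / (85 - 22) = e^(-0.05t), so t = -ln(0.270)/0.05 ≈ 26.2 minutes.


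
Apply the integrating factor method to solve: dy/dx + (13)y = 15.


P(x) = 13, Q(x) = 15; integrating factor μ = e^(13x).
(μ y)' = 15e^(13x) ⇒ μ y = (15/13)e^(13x) + C.
Divide by μ: y = 15/13 + Ce^(-13x).


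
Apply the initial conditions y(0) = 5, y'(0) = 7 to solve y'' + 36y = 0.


Characteristic roots of r² + 36 = 0 are ±6i, so y = C₁cos(6x) + C₂sin(6x).
Apply y(0) = 5: C₁ = 5. Differentiate and apply y'(0) = 7: 6·C₂ = 7, so C₂ = 7/6.
Particular solution: y = 5cos(6x) + (7/6)sin(6x).


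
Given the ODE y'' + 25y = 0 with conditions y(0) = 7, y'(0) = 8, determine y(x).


Characteristic roots of r² + 25 = 0 are ±5i, so y = C₁cos(5x) + C₂sin(5x).
Apply y(0) = 7: C₁ = 7. Differentiate and apply y'(0) = 8: 5·C₂ = 8, so C₂ = 8/5.
Particular solution: y = 7cos(5x) + (8/5)sin(5x).


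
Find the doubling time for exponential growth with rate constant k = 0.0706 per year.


Exponential growth: P(t) = P₀ e^(0.0706t). Set P(t)/P₀ = 2: e^(0.0706t) = 2.
Solve: t = ln(2)/0.0706 ≈ 9.82 years.


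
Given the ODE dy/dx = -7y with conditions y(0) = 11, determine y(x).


General solution of y' = -7y is y = Ce^(-7x).
Apply y(0) = 11: C = 11.
Particular solution: y = 11e^(-7x).


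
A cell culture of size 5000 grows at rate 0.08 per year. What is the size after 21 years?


The ODE dP/dt = 0.08P has solution P(t) = P(0)e^(0.08t).
Substitute P(0) = 5000 and t = 21: P(21) = 5000 e^(1.68) ≈ 26828.


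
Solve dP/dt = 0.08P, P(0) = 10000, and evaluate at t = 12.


The ODE dP/dt = 0.08P has solution P(t) = P(0)e^(0.08t).
Substitute P(0) = 10000 and t = 12: P(12) = 10000 e^(0.96) ≈ 26117.


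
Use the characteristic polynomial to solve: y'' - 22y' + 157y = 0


Characteristic equation: r² - 22r + 157 = 0.
Discriminant is negative; roots r = 11 ± 6i (complex conjugate pair).
General solution uses e^(α x)(C₁ cos(β x) + C₂ sin(β x)): y = e^(11x)(C₁cos(6x) + C₂sin(6x)).


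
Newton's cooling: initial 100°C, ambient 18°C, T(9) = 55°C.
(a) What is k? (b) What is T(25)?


Newton's law: T(t) = T_a + (T₀ - T_a)e^(-kt).
(a) Use T(9) = 55: (55 - 18)/(100 - 18) = e^(-k·9), so k = -ln(0.451)/9 ≈ 0.0884.
(b) Apply k to t = 25: T(25) = 18 + (82)e^(-2.211) ≈ 27.0°C.


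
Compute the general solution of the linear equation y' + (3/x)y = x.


P(x) = 3/x ⇒ μ = x^3.
(x^3 y)' = x^3·x^1 = x^4.
Integrate: x^3 y = x^5/(5) + C.
Solve for y: y = (1/5)x^2 + C/x^3.


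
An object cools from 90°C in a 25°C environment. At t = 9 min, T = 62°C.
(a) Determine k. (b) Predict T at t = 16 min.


Newton's law: T(t) = T_a + (T₀ - T_a)e^(-kt).
(a) Use T(9) = 62: (62 - 25)/(90 - 25) = e^(-k·9), so k = -ln(0.569)/9 ≈ 0.0626.
(b) Apply k to t = 16: T(16) = 25 + (65)e^(-1.002) ≈ 48.9°C.


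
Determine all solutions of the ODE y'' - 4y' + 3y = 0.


Characteristic equation: r² - 4r + 3 = 0.
Factor: (r - 3)(r - 1) = 0 ⇒ r = 3, 1 (distinct real).
General solution: y = C₁e^(3x) + C₂e^(x).


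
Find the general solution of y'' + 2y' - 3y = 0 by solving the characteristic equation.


Characteristic equation: r² + 2r - 3 = 0.
Factor: (r - 1)(r + 3) = 0 ⇒ r = 1, -3 (distinct real).
General solution: y = C₁e^(x) + C₂e^(-3x).


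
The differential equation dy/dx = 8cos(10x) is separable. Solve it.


g(y) = 1, so integrate directly: y = ∫ 8cos(10x) dx = (4/5)sin(10x) + C.


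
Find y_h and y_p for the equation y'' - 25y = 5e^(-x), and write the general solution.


Characteristic roots of r² - 25 = 0 are -5, 5.
y_h = C₁e^(-5x) + C₂e^(5x).
Forcing exponent -1 is not a characteristic root; try y_p = Ae^(-x).
Substitute: A·(1 + (0)·-1 + (-25)) = A·-24 = 5, so A = -5/24.
General solution: y = C₁e^(-5x) + C₂e^(5x) - (5/24)e^(-x).


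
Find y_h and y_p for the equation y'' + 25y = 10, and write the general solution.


Homogeneous part: r² + 25 = 0 ⇒ r = ±5i, so y_h = C₁cos(5x) + C₂sin(5x).
Try constant y_p = A; plug in: 25A = 10 ⇒ A = 2/5.
General solution: y = C₁cos(5x) + C₂sin(5x) + 2/5.


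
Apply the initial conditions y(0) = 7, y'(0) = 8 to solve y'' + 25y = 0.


Characteristic roots of r² + 25 = 0 are ±5i, so y = C₁cos(5x) + C₂sin(5x).
Apply y(0) = 7: C₁ = 7. Differentiate and apply y'(0) = 8: 5·C₂ = 8, so C₂ = 8/5.
Particular solution: y = 7cos(5x) + (8/5)sin(5x).


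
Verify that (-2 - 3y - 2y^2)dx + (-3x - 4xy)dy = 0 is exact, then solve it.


Check exactness: ∂M/∂y = -3 - 4y and ∂N/∂x = -3 - 4y; equal, so the equation is exact.
Integrate M with respect to x (treating y as constant): ∫M dx = -2x - 3xy - 2xy^2 + h(y).
Differentiate w.r.t. y and set equal to N: all terms match, so h'(y) = 0 and h is a constant absorbed into C.
General solution: -2x - 3xy - 2xy^2 = C.


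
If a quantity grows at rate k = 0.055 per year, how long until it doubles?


Exponential growth: P(t) = P₀ e^(0.055t). Set P(t)/P₀ = 2: e^(0.055t) = 2.
Solve: t = ln(2)/0.055 ≈ 12.60 years.


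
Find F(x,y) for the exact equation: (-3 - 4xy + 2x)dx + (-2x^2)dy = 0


Check exactness: ∂M/∂y = -4x and ∂N/∂x = -4x; equal, so the equation is exact.
Integrate M with respect to x (treating y as constant): ∫M dx = -3x - 2x^2y + x^2 + h(y).
Differentiate w.r.t. y and set equal to N: all terms match, so h'(y) = 0 and h is a constant absorbed into C.
General solution: -3x - 2x^2y + x^2 = C.


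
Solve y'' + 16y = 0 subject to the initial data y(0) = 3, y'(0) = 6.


Characteristic roots of r² + 16 = 0 are ±4i, so y = C₁cos(4x) + C₂sin(4x).
Apply y(0) = 3: C₁ = 3. Differentiate and apply y'(0) = 6: 4·C₂ = 6, so C₂ = 3/2.
Particular solution: y = 3cos(4x) + (3/2)sin(4x).


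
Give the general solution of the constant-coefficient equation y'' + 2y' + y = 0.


Characteristic equation: r² + 2r + 1 = 0, i.e. (r + 1)² = 0.
Repeated root r = -1; include an x factor for the second linearly independent solution.
General solution: y = (C₁ + C₂x)e^(-x).


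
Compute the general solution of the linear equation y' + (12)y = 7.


P(x) = 12, Q(x) = 7; integrating factor μ = e^(12x).
(μ y)' = 7e^(12x) ⇒ μ y = (7/12)e^(12x) + C.
Divide by μ: y = 7/12 + Ce^(-12x).


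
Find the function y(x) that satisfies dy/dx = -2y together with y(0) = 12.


General solution of y' = -2y is y = Ce^(-2x).
Apply y(0) = 12: C = 12.
Particular solution: y = 12e^(-2x).


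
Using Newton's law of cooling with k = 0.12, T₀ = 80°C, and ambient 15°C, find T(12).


Newton's law: dT/dt = -k(T - T_a) has solution T(t) = T_a + (T₀ - T_a)e^(-kt).
Plug in T_a = 15, T₀ = 80, k = 0.12, t = 12: T(12) = 15 + (65)e^(-1.44) ≈ 30.4°C.


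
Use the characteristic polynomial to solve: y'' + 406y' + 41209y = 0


Characteristic equation: r² + 406r + 41209 = 0, i.e. (r + 203)² = 0.
Repeated root r = -203; include an x factor for the second linearly independent solution.
General solution: y = (C₁ + C₂x)e^(-203x).


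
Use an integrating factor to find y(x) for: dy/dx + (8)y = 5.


P(x) = 8, Q(x) = 5; integrating factor μ = e^(8x).
(μ y)' = 5e^(8x) ⇒ μ y = (5/8)e^(8x) + C.
Divide by μ: y = 5/8 + Ce^(-8x).


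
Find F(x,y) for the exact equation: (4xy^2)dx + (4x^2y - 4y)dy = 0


Check exactness: ∂M/∂y = 8xy and ∂N/∂x = 8xy; equal, so the equation is exact.
Integrate M with respect to x (treating y as constant): ∫M dx = 2x^2y^2 + h(y).
Differentiate w.r.t. y and set equal to N: the x-dependent terms already match, leaving h'(y) = -4y. Integrate: h(y) = -2y^2.
So F(x,y) = 2x^2y^2 - 2y^2.
General solution: 2x^2y^2 - 2y^2 = C.


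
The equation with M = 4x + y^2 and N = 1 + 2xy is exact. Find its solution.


Check exactness: ∂M/∂y = 2y and ∂N/∂x = 2y; equal, so the equation is exact.
Integrate M with respect to x (treating y as constant): ∫M dx = 2x^2 + xy^2 + h(y).
Differentiate w.r.t. y and set equal to N: the x-dependent terms already match, leaving h'(y) = 1. Integrate: h(y) = y.
So F(x,y) = y + 2x^2 + xy^2.
General solution: y + 2x^2 + xy^2 = C.


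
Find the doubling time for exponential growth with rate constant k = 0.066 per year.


Exponential growth: P(t) = P₀ e^(0.066t). Set P(t)/P₀ = 2: e^(0.066t) = 2.
Solve: t = ln(2)/0.066 ≈ 10.50 years.


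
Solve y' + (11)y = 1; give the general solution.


P(x) = 11, Q(x) = 1; integrating factor μ = e^(11x).
(μ y)' = e^(11x) ⇒ μ y = (1/11)e^(11x) + C.
Divide by μ: y = 1/11 + Ce^(-11x).


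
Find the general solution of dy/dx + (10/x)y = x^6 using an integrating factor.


P(x) = 10/x ⇒ μ = x^10.
(x^10 y)' = x^16 ⇒ x^10 y = x^17/(17) + C.
Solve for y: y = (1/17)x^7 + C/x^10.


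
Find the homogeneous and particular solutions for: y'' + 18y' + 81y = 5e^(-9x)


Characteristic polynomial (r + 9)² = 0; repeated root r = -9.
y_h = (C₁ + C₂x)e^(-9x). Forcing matches the repeated root (resonance), so try y_p = Ax² e^(-9x).
Substitute and solve for A: 2A = 5, so A = 5/2.
General solution: y = (C₁ + C₂x + (5/2)x²)e^(-9x).


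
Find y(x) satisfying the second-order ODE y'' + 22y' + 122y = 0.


Characteristic equation: r² + 22r + 122 = 0.
Discriminant is negative; roots r = -11 ± 1i (complex conjugate pair).
General solution uses e^(α x)(C₁ cos(β x) + C₂ sin(β x)): y = e^(-11x)(C₁cos(x) + C₂sin(x)).


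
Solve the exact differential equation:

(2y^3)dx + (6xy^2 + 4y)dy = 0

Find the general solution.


Check exactness: ∂M/∂y = 6y^2 and ∂N/∂x = 6y^2; equal, so the equation is exact.
Integrate M with respect to x (treating y as constant): ∫M dx = 2xy^3 + h(y).
Differentiate w.r.t. y and set equal to N: the x-dependent terms already match, leaving h'(y) = 4y. Integrate: h(y) = 2y^2.
So F(x,y) = 2xy^3 + 2y^2.
General solution: 2xy^3 + 2y^2 = C.


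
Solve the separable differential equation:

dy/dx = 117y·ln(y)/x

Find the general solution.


Separate: dy/[y ln(y)] = 117 dx/x.
Substitute u = ln(y): du/u = 117 dx/x.
Integrate: ln|ln(y)| = 117ln|x| + C₀, hence ln(y) = C·x^117.


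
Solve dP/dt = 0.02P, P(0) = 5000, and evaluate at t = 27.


The ODE dP/dt = 0.02P has solution P(t) = P(0)e^(0.02t).
Substitute P(0) = 5000 and t = 27: P(27) = 5000 e^(0.54) ≈ 8580.


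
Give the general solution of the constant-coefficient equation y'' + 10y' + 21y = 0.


Characteristic equation: r² + 10r + 21 = 0.
Factor: (r + 7)(r + 3) = 0 ⇒ r = -7, -3 (distinct real).
General solution: y = C₁e^(-7x) + C₂e^(-3x).


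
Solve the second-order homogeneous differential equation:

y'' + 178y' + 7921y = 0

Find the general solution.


Characteristic equation: r² + 178r + 7921 = 0, i.e. (r + 89)² = 0.
Repeated root r = -89; include an x factor for the second linearly independent solution.
General solution: y = (C₁ + C₂x)e^(-89x).


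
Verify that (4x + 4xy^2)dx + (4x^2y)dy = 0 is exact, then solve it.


Check exactness: ∂M/∂y = 8xy and ∂N/∂x = 8xy; equal, so the equation is exact.
Integrate M with respect to x (treating y as constant): ∫M dx = 2x^2 + 2x^2y^2 + h(y).
Differentiate w.r.t. y and set equal to N: all terms match, so h'(y) = 0 and h is a constant absorbed into C.
General solution: 2x^2 + 2x^2y^2 = C.


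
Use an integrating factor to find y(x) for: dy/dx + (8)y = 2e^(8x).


P(x) = 8 ⇒ μ = e^(8x).
(μ y)' = 2e^(16x) ⇒ μ y = (2/16)e^(16x) + C.
Divide by μ: y = (1/8)e^(8x) + Ce^(-8x).


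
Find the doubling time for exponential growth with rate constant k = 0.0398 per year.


Exponential growth: P(t) = P₀ e^(0.0398t). Set P(t)/P₀ = 2: e^(0.0398t) = 2.
Solve: t = ln(2)/0.0398 ≈ 17.42 years.


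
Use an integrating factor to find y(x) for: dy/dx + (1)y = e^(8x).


P(x) = 1 ⇒ μ = e^(x).
(μ y)' = e^(9x) ⇒ μ y = e^(9x)/9 + C.
Divide by μ: y = (1/9)e^(8x) + Ce^(-x).


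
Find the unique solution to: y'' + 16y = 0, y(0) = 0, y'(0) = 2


Characteristic roots of r² + 16 = 0 are ±4i, so y = C₁cos(4x) + C₂sin(4x).
Apply y(0) = 0: C₁ = 0. Differentiate and apply y'(0) = 2: 4·C₂ = 2, so C₂ = 1/2.
Particular solution: y = (1/2)sin(4x).


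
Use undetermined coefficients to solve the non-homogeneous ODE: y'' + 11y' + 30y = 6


Characteristic roots of r² + 11r + 30 = 0 are -5, -6.
y_h = C₁e^(-5x) + C₂e^(-6x).
Constant forcing; try y_p = A. Then 30A = 6 ⇒ A = 1/5.
General solution: y = C₁e^(-5x) + C₂e^(-6x) + 1/5.


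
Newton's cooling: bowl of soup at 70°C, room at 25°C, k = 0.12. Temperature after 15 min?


Newton's law: dT/dt = -k(T - T_a) has solution T(t) = T_a + (T₀ - T_a)e^(-kt).
Plug in T_a = 25, T₀ = 70, k = 0.12, t = 15: T(15) = 25 + (45)e^(-1.80) ≈ 32.4°C.


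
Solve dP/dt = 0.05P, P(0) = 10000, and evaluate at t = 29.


The ODE dP/dt = 0.05P has solution P(t) = P(0)e^(0.05t).
Substitute P(0) = 10000 and t = 29: P(29) = 10000 e^(1.45) ≈ 42631.


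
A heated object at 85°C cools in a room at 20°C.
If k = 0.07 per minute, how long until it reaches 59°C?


From T(t) = T_a + (T₀ - T_a)e^(-kt), set T(t) = 59:
(59 - 20) / (85 - 20) = e^(-0.07t), so t = -ln(0.600)/0.07 ≈ 7.3 minutes.


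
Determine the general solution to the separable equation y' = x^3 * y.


Separate variables: dy/y = x^3 dx.
Integrate: ln|y| = (1/4)x^4 + C₀.
Exponentiate: y = Ce^((1/4)x^4).


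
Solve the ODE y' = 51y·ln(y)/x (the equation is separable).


Separate: dy/[y ln(y)] = 51 dx/x.
Substitute u = ln(y): du/u = 51 dx/x.
Integrate: ln|ln(y)| = 51ln|x| + C₀, hence ln(y) = C·x^51.


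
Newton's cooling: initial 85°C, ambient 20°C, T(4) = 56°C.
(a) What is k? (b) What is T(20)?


Newton's law: T(t) = T_a + (T₀ - T_a)e^(-kt).
(a) Use T(4) = 56: (56 - 20)/(85 - 20) = e^(-k·4), so k = -ln(0.554)/4 ≈ 0.1477.
(b) Apply k to t = 20: T(20) = 20 + (65)e^(-2.954) ≈ 23.4°C.


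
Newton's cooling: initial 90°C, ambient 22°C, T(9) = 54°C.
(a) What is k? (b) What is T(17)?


Newton's law: T(t) = T_a + (T₀ - T_a)e^(-kt).
(a) Use T(9) = 54: (54 - 22)/(90 - 22) = e^(-k·9), so k = -ln(0.471)/9 ≈ 0.0838.
(b) Apply k to t = 17: T(17) = 22 + (68)e^(-1.424) ≈ 38.4°C.


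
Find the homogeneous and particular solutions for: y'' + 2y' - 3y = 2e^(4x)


Characteristic roots of r² + 2r - 3 = 0 are 1, -3.
y_h = C₁e^(x) + C₂e^(-3x).
Forcing exponent 4 is not a characteristic root; try y_p = Ae^(4x).
Substitute: A·(16 + (2)·4 + (-3)) = A·21 = 2, so A = 2/21.
General solution: y = C₁e^(x) + C₂e^(-3x) + (2/21)e^(4x).


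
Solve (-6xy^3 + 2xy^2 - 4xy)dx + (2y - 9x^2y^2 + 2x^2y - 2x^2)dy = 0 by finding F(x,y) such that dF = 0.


Check exactness: ∂M/∂y = -18xy^2 + 4xy - 4x and ∂N/∂x = -18xy^2 + 4xy - 4x; equal, so the equation is exact.
Integrate M with respect to x (treating y as constant): ∫M dx = -3x^2y^3 + x^2y^2 - 2x^2y + h(y).
Differentiate w.r.t. y and set equal to N: the x-dependent terms already match, leaving h'(y) = 2y. Integrate: h(y) = y^2.
So F(x,y) = y^2 - 3x^2y^3 + x^2y^2 - 2x^2y.
General solution: y^2 - 3x^2y^3 + x^2y^2 - 2x^2y = C.


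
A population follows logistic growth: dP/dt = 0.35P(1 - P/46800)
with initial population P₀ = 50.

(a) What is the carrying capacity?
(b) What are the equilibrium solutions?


Logistic ODE dP/dt = 0.35P(1 - P/46800) has equilibria where dP/dt = 0, i.e. P = 0 or P = 46800.
The coefficient (1 - P/K) = 0 when P = K, identifying K = 46800 as the carrying capacity.
(a) K = 46800; (b) equilibria P = 0 and P = 46800.


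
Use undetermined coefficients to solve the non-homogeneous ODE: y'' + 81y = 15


Homogeneous part: r² + 81 = 0 ⇒ r = ±9i, so y_h = C₁cos(9x) + C₂sin(9x).
Try constant y_p = A; plug in: 81A = 15 ⇒ A = 5/27.
General solution: y = C₁cos(9x) + C₂sin(9x) + 5/27.


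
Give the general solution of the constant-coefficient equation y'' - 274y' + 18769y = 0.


Characteristic equation: r² - 274r + 18769 = 0, i.e. (r - 137)² = 0.
Repeated root r = 137; include an x factor for the second linearly independent solution.
General solution: y = (C₁ + C₂x)e^(137x).


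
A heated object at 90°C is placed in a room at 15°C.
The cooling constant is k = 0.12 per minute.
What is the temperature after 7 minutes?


Newton's law: dT/dt = -k(T - T_a) has solution T(t) = T_a + (T₀ - T_a)e^(-kt).
Plug in T_a = 15, T₀ = 90, k = 0.12, t = 7: T(7) = 15 + (75)e^(-0.84) ≈ 47.4°C.


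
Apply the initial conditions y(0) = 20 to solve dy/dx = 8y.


General solution of y' = 8y is y = Ce^(8x).
Apply y(0) = 20: C = 20.
Particular solution: y = 20e^(8x).


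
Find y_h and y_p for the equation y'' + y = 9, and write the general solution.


Homogeneous part: r² + 1 = 0 ⇒ r = ±1i, so y_h = C₁cos(x) + C₂sin(x).
Try constant y_p = A; plug in: 1A = 9 ⇒ A = 9.
General solution: y = C₁cos(x) + C₂sin(x) + 9.


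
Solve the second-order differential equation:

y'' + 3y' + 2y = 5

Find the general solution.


Characteristic roots of r² + 3r + 2 = 0 are -1, -2.
y_h = C₁e^(-x) + C₂e^(-2x).
Constant forcing; try y_p = A. Then 2A = 5 ⇒ A = 5/2.
General solution: y = C₁e^(-x) + C₂e^(-2x) + 5/2.


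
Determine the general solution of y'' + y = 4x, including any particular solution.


Homogeneous: r² + 1 = 0 ⇒ r = ±1i, y_h = C₁cos(x) + C₂sin(x).
Polynomial forcing; try y_p = Ax + B. Then y_p'' + 1 y_p = 1(Ax + B) = 4x, so B = 0 and A = 4.
General solution: y = C₁cos(x) + C₂sin(x) + 4x.


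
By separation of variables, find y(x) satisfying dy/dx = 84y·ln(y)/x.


Separate: dy/[y ln(y)] = 84 dx/x.
Substitute u = ln(y): du/u = 84 dx/x.
Integrate: ln|ln(y)| = 84ln|x| + C₀, hence ln(y) = C·x^84.


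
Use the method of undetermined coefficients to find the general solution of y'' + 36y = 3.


Homogeneous part: r² + 36 = 0 ⇒ r = ±6i, so y_h = C₁cos(6x) + C₂sin(6x).
Try constant y_p = A; plug in: 36A = 3 ⇒ A = 1/12.
General solution: y = C₁cos(6x) + C₂sin(6x) + 1/12.


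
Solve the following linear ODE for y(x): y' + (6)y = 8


P(x) = 6, Q(x) = 8; integrating factor μ = e^(6x).
(μ y)' = 8e^(6x) ⇒ μ y = (4/3)e^(6x) + C.
Divide by μ: y = 4/3 + Ce^(-6x).


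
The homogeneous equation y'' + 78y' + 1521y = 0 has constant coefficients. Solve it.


Characteristic equation: r² + 78r + 1521 = 0, i.e. (r + 39)² = 0.
Repeated root r = -39; include an x factor for the second linearly independent solution.
General solution: y = (C₁ + C₂x)e^(-39x).


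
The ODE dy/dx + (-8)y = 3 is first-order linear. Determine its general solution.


P(x) = -8 ⇒ μ = e^(-8x).
(μ y)' = 3e^(-8x) ⇒ μ y = -(3/8)e^(-8x) + C.
Divide by μ: y = -3/8 + Ce^(8x).


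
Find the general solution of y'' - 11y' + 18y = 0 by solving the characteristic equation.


Characteristic equation: r² - 11r + 18 = 0.
Factor: (r - 9)(r - 2) = 0 ⇒ r = 9, 2 (distinct real).
General solution: y = C₁e^(9x) + C₂e^(2x).


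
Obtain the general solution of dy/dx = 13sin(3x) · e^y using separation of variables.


Separate: e^(-y) dy = 13sin(3x) dx.
Integrate: -e^(-y) = -(13/3)cos(3x) + C₀.
Rearrange: e^(-y) = (13/3)cos(3x) + C.


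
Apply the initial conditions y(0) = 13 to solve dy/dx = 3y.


General solution of y' = 3y is y = Ce^(3x).
Apply y(0) = 13: C = 13.
Particular solution: y = 13e^(3x).


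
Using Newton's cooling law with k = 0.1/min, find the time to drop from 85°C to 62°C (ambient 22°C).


From T(t) = T_a + (T₀ - T_a)e^(-kt), set T(t) = 62:
(62 - 22) / (85 - 22) = e^(-0.1t), so t = -ln(0.635)/0.1 ≈ 4.5 minutes.


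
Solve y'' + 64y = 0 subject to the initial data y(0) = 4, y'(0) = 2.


Characteristic roots of r² + 64 = 0 are ±8i, so y = C₁cos(8x) + C₂sin(8x).
Apply y(0) = 4: C₁ = 4. Differentiate and apply y'(0) = 2: 8·C₂ = 2, so C₂ = 1/4.
Particular solution: y = 4cos(8x) + (1/4)sin(8x).


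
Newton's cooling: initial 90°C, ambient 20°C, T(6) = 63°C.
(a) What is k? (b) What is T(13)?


Newton's law: T(t) = T_a + (T₀ - T_a)e^(-kt).
(a) Use T(6) = 63: (63 - 20)/(90 - 20) = e^(-k·6), so k = -ln(0.614)/6 ≈ 0.0812.
(b) Apply k to t = 13: T(13) = 20 + (70)e^(-1.056) ≈ 44.4°C.


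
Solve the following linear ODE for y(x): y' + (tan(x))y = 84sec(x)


P(x) = tan(x) ⇒ μ = e^(∫tan(x)dx) = sec(x).
(sec(x) y)' = 84sec²(x) ⇒ sec(x) y = 84tan(x) + C.
Multiply by cos(x): y = 84sin(x) + C·cos(x).


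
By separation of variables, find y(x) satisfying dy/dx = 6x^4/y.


Separate variables: y dy = 6x^4 dx.
Integrate both sides: y²/2 = (6/5)x^5 + C₀.
Multiply by 2: y² = (12/5)x^5 + C.


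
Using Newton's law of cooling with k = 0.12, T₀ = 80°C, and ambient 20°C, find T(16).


Newton's law: dT/dt = -k(T - T_a) has solution T(t) = T_a + (T₀ - T_a)e^(-kt).
Plug in T_a = 20, T₀ = 80, k = 0.12, t = 16: T(16) = 20 + (60)e^(-1.92) ≈ 28.8°C.


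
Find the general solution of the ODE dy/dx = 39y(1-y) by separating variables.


Separate: dy/[y(1-y)] = 39 dx.
Partial fractions: 1/[y(1-y)] = 1/y + 1/(1-y).
Integrate: ln|y/(1-y)| = 39x + C₀.
Solve for y: y = 1/(1 + Ce^(-39x)).


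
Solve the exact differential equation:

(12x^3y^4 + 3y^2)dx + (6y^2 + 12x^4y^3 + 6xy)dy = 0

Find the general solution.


Check exactness: ∂M/∂y = 48x^3y^3 + 6y and ∂N/∂x = 48x^3y^3 + 6y; equal, so the equation is exact.
Integrate M with respect to x (treating y as constant): ∫M dx = 3x^4y^4 + 3xy^2 + h(y).
Differentiate w.r.t. y and set equal to N: the x-dependent terms already match, leaving h'(y) = 6y^2. Integrate: h(y) = 2y^3.
So F(x,y) = 2y^3 + 3x^4y^4 + 3xy^2.
General solution: 2y^3 + 3x^4y^4 + 3xy^2 = C.


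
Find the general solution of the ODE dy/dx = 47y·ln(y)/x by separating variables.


Separate: dy/[y ln(y)] = 47 dx/x.
Substitute u = ln(y): du/u = 47 dx/x.
Integrate: ln|ln(y)| = 47ln|x| + C₀, hence ln(y) = C·x^47.


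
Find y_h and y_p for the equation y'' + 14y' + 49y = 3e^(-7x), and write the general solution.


Characteristic polynomial (r + 7)² = 0; repeated root r = -7.
y_h = (C₁ + C₂x)e^(-7x). Forcing matches the repeated root (resonance), so try y_p = Ax² e^(-7x).
Substitute and solve for A: 2A = 3, so A = 3/2.
General solution: y = (C₁ + C₂x + (3/2)x²)e^(-7x).


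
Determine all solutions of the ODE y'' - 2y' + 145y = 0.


Characteristic equation: r² - 2r + 145 = 0.
Discriminant is negative; roots r = 1 ± 12i (complex conjugate pair).
General solution uses e^(α x)(C₁ cos(β x) + C₂ sin(β x)): y = e^(x)(C₁cos(12x) + C₂sin(12x)).


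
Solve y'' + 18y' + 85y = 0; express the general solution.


Characteristic equation: r² + 18r + 85 = 0.
Discriminant is negative; roots r = -9 ± 2i (complex conjugate pair).
General solution uses e^(α x)(C₁ cos(β x) + C₂ sin(β x)): y = e^(-9x)(C₁cos(2x) + C₂sin(2x)).


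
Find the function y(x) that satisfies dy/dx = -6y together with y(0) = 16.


General solution of y' = -6y is y = Ce^(-6x).
Apply y(0) = 16: C = 16.
Particular solution: y = 16e^(-6x).


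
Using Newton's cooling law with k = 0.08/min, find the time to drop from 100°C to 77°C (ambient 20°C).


From T(t) = T_a + (T₀ - T_a)e^(-kt), set T(t) = 77:
(77 - 20) / (100 - 20) = e^(-0.08t), so t = -ln(0.713)/0.08 ≈ 4.2 minutes.


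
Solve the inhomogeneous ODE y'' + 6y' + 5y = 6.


Characteristic roots of r² + 6r + 5 = 0 are -5, -1.
y_h = C₁e^(-5x) + C₂e^(-x).
Constant forcing; try y_p = A. Then 5A = 6 ⇒ A = 6/5.
General solution: y = C₁e^(-5x) + C₂e^(-x) + 6/5.


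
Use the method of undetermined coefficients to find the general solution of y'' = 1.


Characteristic polynomial (r - 0)² = 0; repeated root r = 0.
y_h = (C₁ + C₂x). Forcing matches the repeated root (resonance), so try y_p = Ax².
Substitute and solve for A: 2A = 1, so A = 1/2.
General solution: y = C₁ + C₂x + (1/2)x².


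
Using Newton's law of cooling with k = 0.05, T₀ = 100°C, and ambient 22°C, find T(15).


Newton's law: dT/dt = -k(T - T_a) has solution T(t) = T_a + (T₀ - T_a)e^(-kt).
Plug in T_a = 22, T₀ = 100, k = 0.05, t = 15: T(15) = 22 + (78)e^(-0.75) ≈ 58.8°C.


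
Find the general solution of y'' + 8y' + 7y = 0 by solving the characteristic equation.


Characteristic equation: r² + 8r + 7 = 0.
Factor: (r + 7)(r + 1) = 0 ⇒ r = -7, -1 (distinct real).
General solution: y = C₁e^(-7x) + C₂e^(-x).


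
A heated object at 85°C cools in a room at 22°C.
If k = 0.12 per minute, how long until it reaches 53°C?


From T(t) = T_a + (T₀ - T_a)e^(-kt), set T(t) = 53:
(53 - 22) / (85 - 22) = e^(-0.12t), so t = -ln(0.492)/0.12 ≈ 5.9 minutes.


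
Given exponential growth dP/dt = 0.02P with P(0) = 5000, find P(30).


The ODE dP/dt = 0.02P has solution P(t) = P(0)e^(0.02t).
Substitute P(0) = 5000 and t = 30: P(30) = 5000 e^(0.60) ≈ 9111.


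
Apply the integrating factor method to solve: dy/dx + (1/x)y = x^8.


P(x) = 1/x ⇒ μ = x^1.
(x^1 y)' = x^1·x^8 = x^9.
Integrate: x^1 y = x^10/(10) + C.
Solve for y: y = (1/10)x^9 + C/x^1.


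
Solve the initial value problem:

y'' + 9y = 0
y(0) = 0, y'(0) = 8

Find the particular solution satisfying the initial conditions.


Characteristic roots of r² + 9 = 0 are ±3i, so y = C₁cos(3x) + C₂sin(3x).
Apply y(0) = 0: C₁ = 0. Differentiate and apply y'(0) = 8: 3·C₂ = 8, so C₂ = 8/3.
Particular solution: y = (8/3)sin(3x).


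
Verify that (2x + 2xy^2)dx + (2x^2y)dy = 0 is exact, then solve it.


Check exactness: ∂M/∂y = 4xy and ∂N/∂x = 4xy; equal, so the equation is exact.
Integrate M with respect to x (treating y as constant): ∫M dx = x^2 + x^2y^2 + h(y).
Differentiate w.r.t. y and set equal to N: all terms match, so h'(y) = 0 and h is a constant absorbed into C.
General solution: x^2 + x^2y^2 = C.


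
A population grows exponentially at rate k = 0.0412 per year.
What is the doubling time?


Exponential growth: P(t) = P₀ e^(0.0412t). Set P(t)/P₀ = 2: e^(0.0412t) = 2.
Solve: t = ln(2)/0.0412 ≈ 16.82 years.


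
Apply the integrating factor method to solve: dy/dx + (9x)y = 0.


P(x) = 9x ⇒ μ = e^((9/2)x²).
Q(x) = 0 so μ y is constant: y = Ce^(-(9/2)x²).


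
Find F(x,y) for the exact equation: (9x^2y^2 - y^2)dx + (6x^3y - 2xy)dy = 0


Check exactness: ∂M/∂y = 18x^2y - 2y and ∂N/∂x = 18x^2y - 2y; equal, so the equation is exact.
Integrate M with respect to x (treating y as constant): ∫M dx = 3x^3y^2 - xy^2 + h(y).
Differentiate w.r.t. y and set equal to N: all terms match, so h'(y) = 0 and h is a constant absorbed into C.
General solution: 3x^3y^2 - xy^2 = C.


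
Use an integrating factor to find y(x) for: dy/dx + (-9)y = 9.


P(x) = -9 ⇒ μ = e^(-9x).
(μ y)' = 9e^(-9x) ⇒ μ y = -e^(-9x) + C.
Divide by μ: y = -1 + Ce^(9x).


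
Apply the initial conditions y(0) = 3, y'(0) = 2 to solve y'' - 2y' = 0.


Characteristic roots of r² - 2r = 0 are 2, 0.
General solution y = c₁ e^(2x) + c₂.
Apply y(0) = 3: c₁ + c₂ = 3. Apply y'(0) = 2: 2 c₁ + 0 c₂ = 2.
Solve: c₁ = 1, c₂ = 2.
Particular solution: y = e^(2x) + 2.


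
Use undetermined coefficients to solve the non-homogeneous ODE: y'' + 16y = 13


Homogeneous part: r² + 16 = 0 ⇒ r = ±4i, so y_h = C₁cos(4x) + C₂sin(4x).
Try constant y_p = A; plug in: 16A = 13 ⇒ A = 13/16.
General solution: y = C₁cos(4x) + C₂sin(4x) + 13/16.


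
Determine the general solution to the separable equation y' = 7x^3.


Integrate both sides with respect to x: y = ∫ 7x^3 dx = (7/4)x^4 + C.


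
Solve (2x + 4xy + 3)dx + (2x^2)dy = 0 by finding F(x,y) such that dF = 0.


Check exactness: ∂M/∂y = 4x and ∂N/∂x = 4x; equal, so the equation is exact.
Integrate M with respect to x (treating y as constant): ∫M dx = x^2 + 2x^2y + 3x + h(y).
Differentiate w.r.t. y and set equal to N: all terms match, so h'(y) = 0 and h is a constant absorbed into C.
General solution: x^2 + 2x^2y + 3x = C.


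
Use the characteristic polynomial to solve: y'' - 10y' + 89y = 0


Characteristic equation: r² - 10r + 89 = 0.
Discriminant is negative; roots r = 5 ± 8i (complex conjugate pair).
General solution uses e^(α x)(C₁ cos(β x) + C₂ sin(β x)): y = e^(5x)(C₁cos(8x) + C₂sin(8x)).


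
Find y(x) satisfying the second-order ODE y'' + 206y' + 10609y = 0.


Characteristic equation: r² + 206r + 10609 = 0, i.e. (r + 103)² = 0.
Repeated root r = -103; include an x factor for the second linearly independent solution.
General solution: y = (C₁ + C₂x)e^(-103x).


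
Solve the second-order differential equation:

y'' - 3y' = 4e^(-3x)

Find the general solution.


Characteristic roots of r² - 3r = 0 are 3, 0.
y_h = C₁e^(3x) + C₂.
Forcing exponent -3 is not a characteristic root; try y_p = Ae^(-3x).
Substitute: A·(9 + (-3)·-3 + (0)) = A·18 = 4, so A = 2/9.
General solution: y = C₁e^(3x) + C₂ + (2/9)e^(-3x).


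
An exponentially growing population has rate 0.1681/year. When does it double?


Exponential growth: P(t) = P₀ e^(0.1681t). Set P(t)/P₀ = 2: e^(0.1681t) = 2.
Solve: t = ln(2)/0.1681 ≈ 4.12 years.


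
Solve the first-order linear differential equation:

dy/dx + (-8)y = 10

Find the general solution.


P(x) = -8 ⇒ μ = e^(-8x).
(μ y)' = 10e^(-8x) ⇒ μ y = -(5/4)e^(-8x) + C.
Divide by μ: y = -5/4 + Ce^(8x).


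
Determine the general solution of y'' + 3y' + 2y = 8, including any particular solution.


Characteristic roots of r² + 3r + 2 = 0 are -1, -2.
y_h = C₁e^(-x) + C₂e^(-2x).
Constant forcing; try y_p = A. Then 2A = 8 ⇒ A = 4.
General solution: y = C₁e^(-x) + C₂e^(-2x) + 4.


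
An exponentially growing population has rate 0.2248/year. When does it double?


Exponential growth: P(t) = P₀ e^(0.2248t). Set P(t)/P₀ = 2: e^(0.2248t) = 2.
Solve: t = ln(2)/0.2248 ≈ 3.08 years.


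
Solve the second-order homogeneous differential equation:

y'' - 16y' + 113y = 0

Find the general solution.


Characteristic equation: r² - 16r + 113 = 0.
Discriminant is negative; roots r = 8 ± 7i (complex conjugate pair).
General solution uses e^(α x)(C₁ cos(β x) + C₂ sin(β x)): y = e^(8x)(C₁cos(7x) + C₂sin(7x)).


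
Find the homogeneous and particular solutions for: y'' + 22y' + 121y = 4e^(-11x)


Characteristic polynomial (r + 11)² = 0; repeated root r = -11.
y_h = (C₁ + C₂x)e^(-11x). Forcing matches the repeated root (resonance), so try y_p = Ax² e^(-11x).
Substitute and solve for A: 2A = 4, so A = 2.
General solution: y = (C₁ + C₂x + 2x²)e^(-11x).


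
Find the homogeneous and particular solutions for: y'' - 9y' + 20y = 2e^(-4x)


Characteristic roots of r² - 9r + 20 = 0 are 4, 5.
y_h = C₁e^(4x) + C₂e^(5x).
Forcing exponent -4 is not a characteristic root; try y_p = Ae^(-4x).
Substitute: A·(16 + (-9)·-4 + (20)) = A·72 = 2, so A = 1/36.
General solution: y = C₁e^(4x) + C₂e^(5x) + (1/36)e^(-4x).


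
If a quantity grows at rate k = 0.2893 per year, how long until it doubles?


Exponential growth: P(t) = P₀ e^(0.2893t). Set P(t)/P₀ = 2: e^(0.2893t) = 2.
Solve: t = ln(2)/0.2893 ≈ 2.40 years.


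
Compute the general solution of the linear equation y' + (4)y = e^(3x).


P(x) = 4 ⇒ μ = e^(4x).
(μ y)' = e^(7x) ⇒ μ y = e^(7x)/7 + C.
Divide by μ: y = (1/7)e^(3x) + Ce^(-4x).


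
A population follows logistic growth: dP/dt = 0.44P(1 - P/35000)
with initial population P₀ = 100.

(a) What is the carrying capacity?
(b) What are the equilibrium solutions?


Logistic ODE dP/dt = 0.44P(1 - P/35000) has equilibria where dP/dt = 0, i.e. P = 0 or P = 35000.
The coefficient (1 - P/K) = 0 when P = K, identifying K = 35000 as the carrying capacity.
(a) K = 35000; (b) equilibria P = 0 and P = 35000.


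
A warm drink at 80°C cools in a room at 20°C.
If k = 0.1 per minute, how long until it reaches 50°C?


From T(t) = T_a + (T₀ - T_a)e^(-kt), set T(t) = 50:
(50 - 20) / (80 - 20) = e^(-0.1t), so t = -ln(0.500)/0.1 ≈ 6.9 minutes.


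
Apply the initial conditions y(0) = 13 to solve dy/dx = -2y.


General solution of y' = -2y is y = Ce^(-2x).
Apply y(0) = 13: C = 13.
Particular solution: y = 13e^(-2x).


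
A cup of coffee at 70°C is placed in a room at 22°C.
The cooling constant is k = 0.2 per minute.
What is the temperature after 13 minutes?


Newton's law: dT/dt = -k(T - T_a) has solution T(t) = T_a + (T₀ - T_a)e^(-kt).
Plug in T_a = 22, T₀ = 70, k = 0.2, t = 13: T(13) = 22 + (48)e^(-2.60) ≈ 25.6°C.


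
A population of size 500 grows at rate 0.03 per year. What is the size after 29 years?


The ODE dP/dt = 0.03P has solution P(t) = P(0)e^(0.03t).
Substitute P(0) = 500 and t = 29: P(29) = 500 e^(0.87) ≈ 1193.


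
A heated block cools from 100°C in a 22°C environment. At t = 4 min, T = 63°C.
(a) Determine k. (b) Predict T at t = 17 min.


Newton's law: T(t) = T_a + (T₀ - T_a)e^(-kt).
(a) Use T(4) = 63: (63 - 22)/(100 - 22) = e^(-k·4), so k = -ln(0.526)/4 ≈ 0.1608.
(b) Apply k to t = 17: T(17) = 22 + (78)e^(-2.733) ≈ 27.1°C.


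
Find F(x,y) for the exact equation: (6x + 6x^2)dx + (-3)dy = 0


Check exactness: ∂M/∂y = 0 and ∂N/∂x = 0; equal, so the equation is exact.
Integrate M with respect to x (treating y as constant): ∫M dx = 3x^2 + 2x^3 + h(y).
Differentiate w.r.t. y and set equal to N: the x-dependent terms already match, leaving h'(y) = -3. Integrate: h(y) = -3y.
So F(x,y) = -3y + 3x^2 + 2x^3.
General solution: -3y + 3x^2 + 2x^3 = C.


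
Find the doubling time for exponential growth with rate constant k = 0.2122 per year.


Exponential growth: P(t) = P₀ e^(0.2122t). Set P(t)/P₀ = 2: e^(0.2122t) = 2.
Solve: t = ln(2)/0.2122 ≈ 3.27 years.


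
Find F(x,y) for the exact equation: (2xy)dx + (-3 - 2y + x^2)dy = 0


Check exactness: ∂M/∂y = 2x and ∂N/∂x = 2x; equal, so the equation is exact.
Integrate M with respect to x (treating y as constant): ∫M dx = x^2y + h(y).
Differentiate w.r.t. y and set equal to N: the x-dependent terms already match, leaving h'(y) = -3 - 2y. Integrate: h(y) = -3y - y^2.
So F(x,y) = -3y - y^2 + x^2y.
General solution: -3y - y^2 + x^2y = C.


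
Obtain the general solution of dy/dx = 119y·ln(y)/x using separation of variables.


Separate: dy/[y ln(y)] = 119 dx/x.
Substitute u = ln(y): du/u = 119 dx/x.
Integrate: ln|ln(y)| = 119ln|x| + C₀, hence ln(y) = C·x^119.


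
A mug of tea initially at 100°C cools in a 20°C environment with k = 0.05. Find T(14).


Newton's law: dT/dt = -k(T - T_a) has solution T(t) = T_a + (T₀ - T_a)e^(-kt).
Plug in T_a = 20, T₀ = 100, k = 0.05, t = 14: T(14) = 20 + (80)e^(-0.70) ≈ 59.7°C.


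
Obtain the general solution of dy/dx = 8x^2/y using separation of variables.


Separate variables: y dy = 8x^2 dx.
Integrate both sides: y²/2 = (8/3)x^3 + C₀.
Multiply by 2: y² = (16/3)x^3 + C.


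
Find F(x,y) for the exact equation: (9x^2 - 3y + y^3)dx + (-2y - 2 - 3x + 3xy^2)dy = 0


Check exactness: ∂M/∂y = -3 + 3y^2 and ∂N/∂x = -3 + 3y^2; equal, so the equation is exact.
Integrate M with respect to x (treating y as constant): ∫M dx = 3x^3 - 3xy + xy^3 + h(y).
Differentiate w.r.t. y and set equal to N: the x-dependent terms already match, leaving h'(y) = -2y - 2. Integrate: h(y) = -y^2 - 2y.
So F(x,y) = -y^2 + 3x^3 - 2y - 3xy + xy^3.
General solution: -y^2 + 3x^3 - 2y - 3xy + xy^3 = C.


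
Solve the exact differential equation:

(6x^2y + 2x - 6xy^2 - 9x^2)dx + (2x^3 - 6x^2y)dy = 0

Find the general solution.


Check exactness: ∂M/∂y = 6x^2 - 12xy and ∂N/∂x = 6x^2 - 12xy; equal, so the equation is exact.
Integrate M with respect to x (treating y as constant): ∫M dx = 2x^3y + x^2 - 3x^2y^2 - 3x^3 + h(y).
Differentiate w.r.t. y and set equal to N: all terms match, so h'(y) = 0 and h is a constant absorbed into C.
General solution: 2x^3y + x^2 - 3x^2y^2 - 3x^3 = C.


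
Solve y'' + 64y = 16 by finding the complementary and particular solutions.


Homogeneous part: r² + 64 = 0 ⇒ r = ±8i, so y_h = C₁cos(8x) + C₂sin(8x).
Try constant y_p = A; plug in: 64A = 16 ⇒ A = 1/4.
General solution: y = C₁cos(8x) + C₂sin(8x) + 1/4.


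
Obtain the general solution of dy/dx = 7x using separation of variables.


Integrate both sides with respect to x: y = ∫ 7x dx = (7/2)x^2 + C.


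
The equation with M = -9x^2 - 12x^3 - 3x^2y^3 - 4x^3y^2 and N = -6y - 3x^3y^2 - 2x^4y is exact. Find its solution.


Check exactness: ∂M/∂y = -9x^2y^2 - 8x^3y and ∂N/∂x = -9x^2y^2 - 8x^3y; equal, so the equation is exact.
Integrate M with respect to x (treating y as constant): ∫M dx = -3x^3 - 3x^4 - x^3y^3 - x^4y^2 + h(y).
Differentiate w.r.t. y and set equal to N: the x-dependent terms already match, leaving h'(y) = -6y. Integrate: h(y) = -3y^2.
So F(x,y) = -3x^3 - 3x^4 - 3y^2 - x^3y^3 - x^4y^2.
General solution: -3x^3 - 3x^4 - 3y^2 - x^3y^3 - x^4y^2 = C.


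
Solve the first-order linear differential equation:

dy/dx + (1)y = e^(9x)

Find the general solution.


P(x) = 1 ⇒ μ = e^(x).
(μ y)' = e^(10x) ⇒ μ y = e^(10x)/10 + C.
Divide by μ: y = (1/10)e^(9x) + Ce^(-x).


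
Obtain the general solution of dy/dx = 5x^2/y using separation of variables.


Separate variables: y dy = 5x^2 dx.
Integrate both sides: y²/2 = (5/3)x^3 + C₀.
Multiply by 2: y² = (10/3)x^3 + C.


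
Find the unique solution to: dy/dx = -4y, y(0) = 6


General solution of y' = -4y is y = Ce^(-4x).
Apply y(0) = 6: C = 6.
Particular solution: y = 6e^(-4x).


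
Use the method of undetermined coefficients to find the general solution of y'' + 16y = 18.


Homogeneous part: r² + 16 = 0 ⇒ r = ±4i, so y_h = C₁cos(4x) + C₂sin(4x).
Try constant y_p = A; plug in: 16A = 18 ⇒ A = 9/8.
General solution: y = C₁cos(4x) + C₂sin(4x) + 9/8.


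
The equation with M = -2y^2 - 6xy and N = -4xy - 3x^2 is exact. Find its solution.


Check exactness: ∂M/∂y = -4y - 6x and ∂N/∂x = -4y - 6x; equal, so the equation is exact.
Integrate M with respect to x (treating y as constant): ∫M dx = -2xy^2 - 3x^2y + h(y).
Differentiate w.r.t. y and set equal to N: all terms match, so h'(y) = 0 and h is a constant absorbed into C.
General solution: -2xy^2 - 3x^2y = C.


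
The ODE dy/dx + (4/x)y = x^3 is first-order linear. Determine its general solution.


P(x) = 4/x ⇒ μ = x^4.
(x^4 y)' = x^7 ⇒ x^4 y = x^8/(8) + C.
Solve for y: y = (1/8)x^4 + C/x^4.


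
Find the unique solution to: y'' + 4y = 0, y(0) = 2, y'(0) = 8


Characteristic roots of r² + 4 = 0 are ±2i, so y = C₁cos(2x) + C₂sin(2x).
Apply y(0) = 2: C₁ = 2. Differentiate and apply y'(0) = 8: 2·C₂ = 8, so C₂ = 4.
Particular solution: y = 2cos(2x) + 4sin(2x).


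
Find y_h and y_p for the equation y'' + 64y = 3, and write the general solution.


Homogeneous part: r² + 64 = 0 ⇒ r = ±8i, so y_h = C₁cos(8x) + C₂sin(8x).
Try constant y_p = A; plug in: 64A = 3 ⇒ A = 3/64.
General solution: y = C₁cos(8x) + C₂sin(8x) + 3/64.


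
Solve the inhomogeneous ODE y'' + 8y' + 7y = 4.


Characteristic roots of r² + 8r + 7 = 0 are -1, -7.
y_h = C₁e^(-x) + C₂e^(-7x).
Constant forcing; try y_p = A. Then 7A = 4 ⇒ A = 4/7.
General solution: y = C₁e^(-x) + C₂e^(-7x) + 4/7.
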